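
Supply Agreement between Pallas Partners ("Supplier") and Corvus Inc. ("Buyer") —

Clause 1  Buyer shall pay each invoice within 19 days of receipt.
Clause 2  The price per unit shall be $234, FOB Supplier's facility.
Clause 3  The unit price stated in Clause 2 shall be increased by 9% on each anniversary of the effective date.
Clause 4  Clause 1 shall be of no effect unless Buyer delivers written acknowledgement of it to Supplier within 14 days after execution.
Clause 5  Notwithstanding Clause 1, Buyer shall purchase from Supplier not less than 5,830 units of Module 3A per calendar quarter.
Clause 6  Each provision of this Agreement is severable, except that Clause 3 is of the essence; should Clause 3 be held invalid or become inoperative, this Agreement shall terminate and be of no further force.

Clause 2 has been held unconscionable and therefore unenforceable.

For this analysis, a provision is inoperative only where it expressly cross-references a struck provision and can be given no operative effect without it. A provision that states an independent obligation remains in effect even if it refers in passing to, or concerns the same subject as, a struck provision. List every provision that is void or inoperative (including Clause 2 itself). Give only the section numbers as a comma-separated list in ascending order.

Clause 2 is struck. Clause 3 has no operative effect of its own apart from Clause 2 and is therefore inoperative. Clause 6 makes Clause 3 an essential term, and Clause 3 has been rendered inoperative by the cascade; under Clause 6, the entire Agreement is therefore void. No provision of the Agreement survives.

1, 2, 3, 4, 5, 6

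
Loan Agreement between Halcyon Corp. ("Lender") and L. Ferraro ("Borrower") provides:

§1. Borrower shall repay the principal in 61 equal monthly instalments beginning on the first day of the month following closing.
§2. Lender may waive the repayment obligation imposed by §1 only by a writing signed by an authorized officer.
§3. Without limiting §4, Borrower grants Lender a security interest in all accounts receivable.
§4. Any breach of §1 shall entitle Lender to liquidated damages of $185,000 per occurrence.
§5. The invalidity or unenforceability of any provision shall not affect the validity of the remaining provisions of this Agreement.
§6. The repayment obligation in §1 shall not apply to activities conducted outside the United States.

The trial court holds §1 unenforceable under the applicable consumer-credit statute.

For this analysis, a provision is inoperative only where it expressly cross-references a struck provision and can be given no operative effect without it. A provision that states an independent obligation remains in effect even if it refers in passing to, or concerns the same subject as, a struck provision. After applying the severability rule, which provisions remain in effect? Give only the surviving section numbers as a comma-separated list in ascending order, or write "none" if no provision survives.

§1 is struck. §2 operates only by reference to §1, so it falls with §1. §4 operates only by reference to §1, so it falls with §1. §6 operates only by reference to §1, so it falls with §1. Although §3 refers to §4, its operative terms do not depend on §4, so it remains in effect. Under the severability clause in §5, the remaining provisions continue in force. The provisions still in force are §3 and §5.

3, 5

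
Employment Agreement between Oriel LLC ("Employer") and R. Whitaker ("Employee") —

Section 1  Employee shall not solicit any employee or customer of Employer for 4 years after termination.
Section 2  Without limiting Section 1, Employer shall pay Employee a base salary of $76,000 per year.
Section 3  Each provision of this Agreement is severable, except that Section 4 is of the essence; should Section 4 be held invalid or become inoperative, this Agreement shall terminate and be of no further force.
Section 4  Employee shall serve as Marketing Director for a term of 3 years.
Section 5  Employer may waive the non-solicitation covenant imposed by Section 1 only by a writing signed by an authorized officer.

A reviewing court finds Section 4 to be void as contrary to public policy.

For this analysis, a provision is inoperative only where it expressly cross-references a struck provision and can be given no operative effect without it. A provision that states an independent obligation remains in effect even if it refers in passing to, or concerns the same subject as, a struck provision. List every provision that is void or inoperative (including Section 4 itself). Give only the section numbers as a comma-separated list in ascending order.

Section 4 is struck. Nothing else in the Agreement is defined by reference to Section 4. Section 3 makes Section 4 an essential term, and Section 4 is the provision held invalid; under Section 3, the entire Agreement is therefore void. No provision of the Agreement survives.

1, 2, 3, 4, 5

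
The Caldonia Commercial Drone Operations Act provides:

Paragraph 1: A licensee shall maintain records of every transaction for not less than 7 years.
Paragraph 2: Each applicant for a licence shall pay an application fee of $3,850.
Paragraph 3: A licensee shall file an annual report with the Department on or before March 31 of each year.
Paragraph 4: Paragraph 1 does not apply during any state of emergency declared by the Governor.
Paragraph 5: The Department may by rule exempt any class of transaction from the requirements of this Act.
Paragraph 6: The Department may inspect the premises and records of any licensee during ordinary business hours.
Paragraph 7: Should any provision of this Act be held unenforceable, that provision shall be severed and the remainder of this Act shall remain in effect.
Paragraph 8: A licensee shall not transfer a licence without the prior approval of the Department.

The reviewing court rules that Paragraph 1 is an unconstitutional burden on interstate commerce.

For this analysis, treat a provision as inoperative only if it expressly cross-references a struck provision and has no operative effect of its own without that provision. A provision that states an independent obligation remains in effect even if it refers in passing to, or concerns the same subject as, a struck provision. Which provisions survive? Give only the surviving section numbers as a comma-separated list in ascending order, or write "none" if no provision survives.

Paragraph 1 is struck. Paragraph 4 has no operative effect of its own apart from Paragraph 1 and is therefore inoperative. Paragraph 7 is a severability clause and preserves every provision that can still be given independent effect. Paragraph 2, Paragraph 3, Paragraph 5, Paragraph 6, Paragraph 7, and Paragraph 8 remain in effect.

2, 3, 5, 6, 7, 8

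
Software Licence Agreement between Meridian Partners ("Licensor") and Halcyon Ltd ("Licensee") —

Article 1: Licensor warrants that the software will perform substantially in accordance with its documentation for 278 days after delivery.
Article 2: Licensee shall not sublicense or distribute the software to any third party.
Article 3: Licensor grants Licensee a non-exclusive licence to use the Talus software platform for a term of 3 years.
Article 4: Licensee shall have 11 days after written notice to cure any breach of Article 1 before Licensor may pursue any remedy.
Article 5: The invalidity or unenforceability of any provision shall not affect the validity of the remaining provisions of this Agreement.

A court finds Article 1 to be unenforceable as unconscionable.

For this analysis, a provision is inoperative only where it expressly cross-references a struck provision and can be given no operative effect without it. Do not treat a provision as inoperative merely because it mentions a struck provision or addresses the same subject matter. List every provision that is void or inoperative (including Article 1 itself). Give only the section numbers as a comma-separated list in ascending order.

1, 4

Article 1 is struck. Article 4 has no operative effect of its own apart from Article 1 and is therefore inoperative. Article 5 is a severability clause and preserves every provision that can still be given independent effect. Article 2, Article 3, and Article 5 remain in effect.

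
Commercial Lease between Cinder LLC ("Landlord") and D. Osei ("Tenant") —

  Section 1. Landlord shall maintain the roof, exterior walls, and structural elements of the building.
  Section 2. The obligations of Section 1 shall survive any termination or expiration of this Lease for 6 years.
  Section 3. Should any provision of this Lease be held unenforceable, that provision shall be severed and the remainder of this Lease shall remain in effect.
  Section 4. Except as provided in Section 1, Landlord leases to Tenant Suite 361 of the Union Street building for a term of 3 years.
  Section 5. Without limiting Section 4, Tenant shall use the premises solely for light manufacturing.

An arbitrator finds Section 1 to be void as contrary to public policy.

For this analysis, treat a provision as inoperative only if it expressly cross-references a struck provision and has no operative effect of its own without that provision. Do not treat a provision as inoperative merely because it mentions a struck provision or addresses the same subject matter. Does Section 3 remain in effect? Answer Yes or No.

Section 1 is struck. Section 2 merely fixes the survival period for Section 1; with Section 1 gone it has nothing to operate on and falls away. Section 4 mentions Section 1 but its own obligation stands independently of Section 1, so Section 4 is not affected. Under the severability clause in Section 3, the remaining provisions continue in force. That leaves Section 3, Section 4, and Section 5 in effect. Section 3 is among the surviving provisions, so the answer is yes.

Yes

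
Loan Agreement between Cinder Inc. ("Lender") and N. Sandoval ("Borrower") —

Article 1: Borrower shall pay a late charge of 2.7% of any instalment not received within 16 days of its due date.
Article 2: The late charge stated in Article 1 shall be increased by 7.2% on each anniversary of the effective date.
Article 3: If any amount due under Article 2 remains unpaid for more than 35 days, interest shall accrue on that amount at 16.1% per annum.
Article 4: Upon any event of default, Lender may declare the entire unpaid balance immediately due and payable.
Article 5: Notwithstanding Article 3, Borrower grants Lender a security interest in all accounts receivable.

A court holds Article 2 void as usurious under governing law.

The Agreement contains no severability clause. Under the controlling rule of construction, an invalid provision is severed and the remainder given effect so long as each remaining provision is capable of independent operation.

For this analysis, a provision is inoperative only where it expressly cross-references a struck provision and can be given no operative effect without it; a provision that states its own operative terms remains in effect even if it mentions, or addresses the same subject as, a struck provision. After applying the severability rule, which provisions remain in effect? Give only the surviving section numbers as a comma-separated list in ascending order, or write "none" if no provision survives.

1, 4, 5

Article 2 is struck. Article 3 operates only by reference to Article 2, so it falls with Article 2. Article 5 mentions Article 3 but its own obligation stands independently of Article 3, so Article 5 is not affected. Under the stated default rule, only provisions that cannot operate independently fall away; the rest are enforced. The provisions still in force are Article 1, Article 4, and Article 5.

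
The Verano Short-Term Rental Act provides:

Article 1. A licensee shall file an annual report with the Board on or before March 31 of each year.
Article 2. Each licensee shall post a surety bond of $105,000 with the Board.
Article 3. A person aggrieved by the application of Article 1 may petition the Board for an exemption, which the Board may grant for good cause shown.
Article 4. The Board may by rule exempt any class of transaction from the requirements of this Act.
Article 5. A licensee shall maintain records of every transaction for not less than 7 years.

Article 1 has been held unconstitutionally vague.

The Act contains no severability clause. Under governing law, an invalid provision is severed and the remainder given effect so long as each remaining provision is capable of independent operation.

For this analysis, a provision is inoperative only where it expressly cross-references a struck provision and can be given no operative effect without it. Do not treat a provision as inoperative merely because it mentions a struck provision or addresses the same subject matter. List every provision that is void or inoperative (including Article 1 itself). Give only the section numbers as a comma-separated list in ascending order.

Article 1 is struck. Article 3 operates only by reference to Article 1, so it falls with Article 1. With no severability clause, the stated default rule severs what cannot stand and enforces each remaining provision that can operate on its own. Article 2, Article 4, and Article 5 remain in effect.

1, 3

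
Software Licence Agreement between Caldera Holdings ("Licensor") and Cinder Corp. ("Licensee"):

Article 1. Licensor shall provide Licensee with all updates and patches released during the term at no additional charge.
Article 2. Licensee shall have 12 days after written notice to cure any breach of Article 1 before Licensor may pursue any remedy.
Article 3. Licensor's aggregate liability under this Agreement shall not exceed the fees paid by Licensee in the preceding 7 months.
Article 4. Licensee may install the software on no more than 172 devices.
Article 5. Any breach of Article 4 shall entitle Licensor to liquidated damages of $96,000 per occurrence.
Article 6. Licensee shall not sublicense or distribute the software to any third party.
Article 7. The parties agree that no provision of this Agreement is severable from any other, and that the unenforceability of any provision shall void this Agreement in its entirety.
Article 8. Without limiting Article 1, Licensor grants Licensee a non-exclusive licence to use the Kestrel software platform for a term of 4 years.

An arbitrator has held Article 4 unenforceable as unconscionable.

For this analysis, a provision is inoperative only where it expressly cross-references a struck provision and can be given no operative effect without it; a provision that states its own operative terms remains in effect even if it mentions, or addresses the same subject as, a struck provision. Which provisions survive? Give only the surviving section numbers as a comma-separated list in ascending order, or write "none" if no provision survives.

none

Article 4 is struck. Article 5 operates only by reference to Article 4, so it falls with Article 4. Article 7 provides that the Agreement is not severable, so the invalidity of any one provision voids the entire Agreement. No provision of the Agreement survives.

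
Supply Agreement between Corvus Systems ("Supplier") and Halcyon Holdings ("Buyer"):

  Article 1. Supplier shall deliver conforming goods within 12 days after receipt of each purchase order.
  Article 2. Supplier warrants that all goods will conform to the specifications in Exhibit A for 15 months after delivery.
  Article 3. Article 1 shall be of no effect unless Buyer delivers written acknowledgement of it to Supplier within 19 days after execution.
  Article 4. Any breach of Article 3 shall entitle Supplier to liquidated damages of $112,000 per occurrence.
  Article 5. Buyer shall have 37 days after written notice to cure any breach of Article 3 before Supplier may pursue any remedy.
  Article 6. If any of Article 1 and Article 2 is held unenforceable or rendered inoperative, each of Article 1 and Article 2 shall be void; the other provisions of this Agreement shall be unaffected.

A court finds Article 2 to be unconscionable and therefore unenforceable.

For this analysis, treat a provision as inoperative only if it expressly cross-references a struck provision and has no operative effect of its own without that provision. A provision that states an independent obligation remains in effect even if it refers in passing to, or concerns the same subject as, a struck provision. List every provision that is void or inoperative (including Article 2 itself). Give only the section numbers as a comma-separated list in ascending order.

Article 2 is struck. Nothing else in the Agreement is defined by reference to Article 2. Article 6 declares Article 1 and Article 2 mutually dependent; since one of them has fallen, all of them are of no effect. That brings down Article 1 as well. Article 3, Article 4, and Article 5 in turn depend solely on a provision now struck and likewise fall. The remainder continues in force under Article 6. Only Article 6 remains in effect.

1, 2, 3, 4, 5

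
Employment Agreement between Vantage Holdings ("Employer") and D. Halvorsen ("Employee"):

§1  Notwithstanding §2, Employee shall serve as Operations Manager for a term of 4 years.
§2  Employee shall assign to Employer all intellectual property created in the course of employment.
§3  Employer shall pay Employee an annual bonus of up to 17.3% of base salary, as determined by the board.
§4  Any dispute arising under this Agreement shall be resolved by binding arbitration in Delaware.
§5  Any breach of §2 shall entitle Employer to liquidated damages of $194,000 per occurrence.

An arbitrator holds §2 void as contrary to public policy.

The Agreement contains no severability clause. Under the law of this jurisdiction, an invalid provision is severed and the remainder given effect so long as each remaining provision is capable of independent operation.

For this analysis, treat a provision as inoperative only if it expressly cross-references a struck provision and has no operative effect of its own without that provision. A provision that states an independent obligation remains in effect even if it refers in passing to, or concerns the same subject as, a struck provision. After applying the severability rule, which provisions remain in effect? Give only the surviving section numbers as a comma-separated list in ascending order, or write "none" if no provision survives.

1, 3, 4

§2 is struck. §5 does nothing except set the liquidated-damages amount by reference to §2; with §2 gone it has no independent effect and is inoperative. §1 mentions §2 but its own obligation stands independently of §2, so §1 is not affected. Under the stated default rule, only provisions that cannot operate independently fall away; the rest are enforced. That leaves §1, §3, and §4 in effect.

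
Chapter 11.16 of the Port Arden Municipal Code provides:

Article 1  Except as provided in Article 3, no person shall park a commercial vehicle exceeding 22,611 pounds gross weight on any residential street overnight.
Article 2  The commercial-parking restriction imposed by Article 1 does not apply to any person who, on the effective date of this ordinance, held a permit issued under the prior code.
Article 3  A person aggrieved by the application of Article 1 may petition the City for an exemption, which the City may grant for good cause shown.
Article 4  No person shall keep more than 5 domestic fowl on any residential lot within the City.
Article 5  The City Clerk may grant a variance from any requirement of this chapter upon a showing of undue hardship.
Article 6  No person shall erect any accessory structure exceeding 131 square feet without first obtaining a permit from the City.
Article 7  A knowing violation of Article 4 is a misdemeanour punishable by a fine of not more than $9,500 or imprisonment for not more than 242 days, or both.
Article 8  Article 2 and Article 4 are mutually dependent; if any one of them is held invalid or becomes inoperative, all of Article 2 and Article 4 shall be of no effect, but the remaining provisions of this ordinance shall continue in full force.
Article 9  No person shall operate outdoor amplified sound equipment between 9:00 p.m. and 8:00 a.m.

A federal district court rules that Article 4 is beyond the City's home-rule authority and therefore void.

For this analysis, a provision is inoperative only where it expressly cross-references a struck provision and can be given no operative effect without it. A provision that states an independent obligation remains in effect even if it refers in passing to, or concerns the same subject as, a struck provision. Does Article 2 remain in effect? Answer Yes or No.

No

Article 4 is struck. Article 7 merely fixes the criminal penalty for violating Article 4; with Article 4 gone it has nothing to operate on and falls away. Article 8 declares Article 2 and Article 4 mutually dependent; since one of them has fallen, all of them are of no effect. That brings down Article 2 as well. The remainder continues in force under Article 8. The provisions still in force are Article 1, Article 3, Article 5, Article 6, Article 8, and Article 9. Article 2 is among the inoperative provisions, so the answer is no.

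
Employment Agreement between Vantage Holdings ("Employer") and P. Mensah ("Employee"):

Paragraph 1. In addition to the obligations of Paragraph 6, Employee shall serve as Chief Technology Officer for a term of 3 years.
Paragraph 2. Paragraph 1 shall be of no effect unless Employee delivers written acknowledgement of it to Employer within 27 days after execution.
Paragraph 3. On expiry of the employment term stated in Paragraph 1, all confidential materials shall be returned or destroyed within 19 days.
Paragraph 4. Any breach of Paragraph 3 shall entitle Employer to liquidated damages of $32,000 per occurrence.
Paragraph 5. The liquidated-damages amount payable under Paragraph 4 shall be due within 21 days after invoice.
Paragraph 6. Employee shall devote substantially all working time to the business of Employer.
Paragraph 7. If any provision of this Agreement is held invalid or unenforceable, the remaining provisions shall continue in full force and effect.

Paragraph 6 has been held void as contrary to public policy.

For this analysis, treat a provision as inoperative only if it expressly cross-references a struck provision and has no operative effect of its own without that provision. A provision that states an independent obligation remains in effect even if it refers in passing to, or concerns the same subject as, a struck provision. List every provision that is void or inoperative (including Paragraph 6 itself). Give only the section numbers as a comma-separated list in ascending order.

Paragraph 6 is struck. Although Paragraph 1 refers to Paragraph 6, its operative terms do not depend on Paragraph 6, so it remains in effect. Nothing else in the Agreement is defined by reference to Paragraph 6. Paragraph 7 is a severability clause and preserves every provision that can still be given independent effect. Paragraph 1, Paragraph 2, Paragraph 3, Paragraph 4, Paragraph 5, and Paragraph 7 remain in effect.

6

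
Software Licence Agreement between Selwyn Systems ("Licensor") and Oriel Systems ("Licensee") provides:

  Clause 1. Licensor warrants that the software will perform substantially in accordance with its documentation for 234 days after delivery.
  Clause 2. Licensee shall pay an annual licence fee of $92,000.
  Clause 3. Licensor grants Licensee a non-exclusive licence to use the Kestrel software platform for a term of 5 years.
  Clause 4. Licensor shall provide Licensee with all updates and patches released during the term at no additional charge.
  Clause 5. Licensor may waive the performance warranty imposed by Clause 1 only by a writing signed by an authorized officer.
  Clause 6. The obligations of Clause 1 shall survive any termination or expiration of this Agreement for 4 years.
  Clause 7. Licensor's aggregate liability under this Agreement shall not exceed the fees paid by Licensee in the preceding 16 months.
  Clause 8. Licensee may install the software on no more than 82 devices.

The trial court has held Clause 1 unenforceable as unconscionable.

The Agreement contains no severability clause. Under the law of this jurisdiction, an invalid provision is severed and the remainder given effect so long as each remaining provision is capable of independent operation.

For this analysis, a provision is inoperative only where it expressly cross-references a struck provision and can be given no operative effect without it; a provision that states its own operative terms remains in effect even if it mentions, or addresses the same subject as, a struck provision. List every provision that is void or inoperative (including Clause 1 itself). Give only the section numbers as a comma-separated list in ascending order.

1, 5, 6

Clause 1 is struck. Clause 5 merely fixes the waiver condition for Clause 1; with Clause 1 gone it has nothing to operate on and falls away. Clause 6 merely fixes the survival period for Clause 1; with Clause 1 gone it has nothing to operate on and falls away. Under the stated default rule, only provisions that cannot operate independently fall away; the rest are enforced. Clause 2, Clause 3, Clause 4, Clause 7, and Clause 8 remain in effect.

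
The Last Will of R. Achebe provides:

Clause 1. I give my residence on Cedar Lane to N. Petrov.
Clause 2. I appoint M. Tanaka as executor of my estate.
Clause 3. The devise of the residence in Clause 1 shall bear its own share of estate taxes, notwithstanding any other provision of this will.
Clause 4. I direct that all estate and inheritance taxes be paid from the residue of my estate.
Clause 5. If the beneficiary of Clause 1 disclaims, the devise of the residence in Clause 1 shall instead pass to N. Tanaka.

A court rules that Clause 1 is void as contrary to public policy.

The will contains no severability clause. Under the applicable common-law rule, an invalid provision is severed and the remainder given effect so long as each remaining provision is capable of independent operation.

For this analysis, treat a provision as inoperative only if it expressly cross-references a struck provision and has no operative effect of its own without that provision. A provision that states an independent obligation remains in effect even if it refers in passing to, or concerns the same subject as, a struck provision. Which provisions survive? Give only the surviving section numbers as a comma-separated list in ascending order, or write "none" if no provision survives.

Clause 1 is struck. The only function of Clause 3 is the tax charge on Clause 1, so it cannot stand once Clause 1 is removed. Clause 5 operates only by reference to Clause 1, so it falls with Clause 1. With no severability clause, the stated default rule severs what cannot stand and enforces each remaining provision that can operate on its own. The provisions still in force are Clause 2 and Clause 4.

2, 4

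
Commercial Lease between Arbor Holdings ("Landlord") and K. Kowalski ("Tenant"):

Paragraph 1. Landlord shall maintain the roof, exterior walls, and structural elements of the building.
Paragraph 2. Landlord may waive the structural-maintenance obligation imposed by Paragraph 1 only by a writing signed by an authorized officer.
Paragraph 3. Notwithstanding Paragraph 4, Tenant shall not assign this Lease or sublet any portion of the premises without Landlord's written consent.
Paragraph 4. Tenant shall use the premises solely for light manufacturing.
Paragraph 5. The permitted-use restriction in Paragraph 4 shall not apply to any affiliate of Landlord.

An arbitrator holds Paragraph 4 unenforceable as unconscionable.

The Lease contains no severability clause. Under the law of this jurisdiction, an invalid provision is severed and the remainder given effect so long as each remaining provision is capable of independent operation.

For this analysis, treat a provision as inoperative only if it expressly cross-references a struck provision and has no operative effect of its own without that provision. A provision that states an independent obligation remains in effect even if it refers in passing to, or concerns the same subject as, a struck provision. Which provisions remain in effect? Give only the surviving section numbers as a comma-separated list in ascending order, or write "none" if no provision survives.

Paragraph 4 is struck. Paragraph 5 operates only by reference to Paragraph 4, so it falls with Paragraph 4. Although Paragraph 3 refers to Paragraph 4, its operative terms do not depend on Paragraph 4, so it remains in effect. Under the stated default rule, only provisions that cannot operate independently fall away; the rest are enforced. The provisions still in force are Paragraph 1, Paragraph 2, and Paragraph 3.

1, 2, 3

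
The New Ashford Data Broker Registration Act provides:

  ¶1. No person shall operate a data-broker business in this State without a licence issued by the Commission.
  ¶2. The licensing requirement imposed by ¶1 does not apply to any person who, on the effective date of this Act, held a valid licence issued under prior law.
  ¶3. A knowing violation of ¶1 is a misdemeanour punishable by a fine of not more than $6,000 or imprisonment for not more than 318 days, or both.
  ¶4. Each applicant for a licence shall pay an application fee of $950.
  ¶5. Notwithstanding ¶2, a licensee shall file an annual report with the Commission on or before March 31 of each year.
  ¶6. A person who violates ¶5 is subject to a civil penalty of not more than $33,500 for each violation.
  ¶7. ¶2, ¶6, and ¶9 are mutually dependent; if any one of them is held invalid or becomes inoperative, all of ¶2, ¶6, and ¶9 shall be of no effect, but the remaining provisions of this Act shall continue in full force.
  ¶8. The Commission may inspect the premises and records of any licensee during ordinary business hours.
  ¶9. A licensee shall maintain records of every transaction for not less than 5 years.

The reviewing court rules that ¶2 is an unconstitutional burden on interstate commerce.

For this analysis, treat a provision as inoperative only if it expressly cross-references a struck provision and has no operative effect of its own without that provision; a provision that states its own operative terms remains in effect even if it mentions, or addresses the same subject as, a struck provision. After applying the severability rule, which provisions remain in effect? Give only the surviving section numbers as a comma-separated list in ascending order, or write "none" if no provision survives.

1, 3, 4, 5, 7, 8

¶2 is struck. Although ¶5 refers to ¶2, its operative terms do not depend on ¶2, so it remains in effect. No other provision's operative terms depend on ¶2. ¶7 declares ¶2, ¶6, and ¶9 mutually dependent; since one of them has fallen, all of them are of no effect. That brings down ¶6 and ¶9 as well. The remainder continues in force under ¶7. The provisions still in force are ¶1, ¶3, ¶4, ¶5, ¶7, and ¶8.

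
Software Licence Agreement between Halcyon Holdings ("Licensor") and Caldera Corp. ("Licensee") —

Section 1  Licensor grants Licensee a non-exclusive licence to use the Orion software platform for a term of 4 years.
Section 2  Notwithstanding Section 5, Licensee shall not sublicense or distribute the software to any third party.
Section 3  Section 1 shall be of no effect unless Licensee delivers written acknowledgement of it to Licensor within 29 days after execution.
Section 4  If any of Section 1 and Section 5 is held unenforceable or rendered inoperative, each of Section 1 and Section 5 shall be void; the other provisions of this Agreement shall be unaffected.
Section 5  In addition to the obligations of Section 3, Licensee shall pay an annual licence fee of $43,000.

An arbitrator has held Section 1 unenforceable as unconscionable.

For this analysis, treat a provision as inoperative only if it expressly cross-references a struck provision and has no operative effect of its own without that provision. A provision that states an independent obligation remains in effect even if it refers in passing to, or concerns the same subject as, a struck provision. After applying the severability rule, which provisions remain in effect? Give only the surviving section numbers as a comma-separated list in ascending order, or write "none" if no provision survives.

Section 1 is struck. Section 3 merely fixes the acknowledgement condition for Section 1; with Section 1 gone it has nothing to operate on and falls away. Although Section 2 refers to Section 5, its operative terms do not depend on Section 5, so it remains in effect. Section 4 declares Section 1 and Section 5 mutually dependent; since one of them has fallen, all of them are of no effect. That brings down Section 5 as well. The remainder continues in force under Section 4. That leaves Section 2 and Section 4 in effect.

2, 4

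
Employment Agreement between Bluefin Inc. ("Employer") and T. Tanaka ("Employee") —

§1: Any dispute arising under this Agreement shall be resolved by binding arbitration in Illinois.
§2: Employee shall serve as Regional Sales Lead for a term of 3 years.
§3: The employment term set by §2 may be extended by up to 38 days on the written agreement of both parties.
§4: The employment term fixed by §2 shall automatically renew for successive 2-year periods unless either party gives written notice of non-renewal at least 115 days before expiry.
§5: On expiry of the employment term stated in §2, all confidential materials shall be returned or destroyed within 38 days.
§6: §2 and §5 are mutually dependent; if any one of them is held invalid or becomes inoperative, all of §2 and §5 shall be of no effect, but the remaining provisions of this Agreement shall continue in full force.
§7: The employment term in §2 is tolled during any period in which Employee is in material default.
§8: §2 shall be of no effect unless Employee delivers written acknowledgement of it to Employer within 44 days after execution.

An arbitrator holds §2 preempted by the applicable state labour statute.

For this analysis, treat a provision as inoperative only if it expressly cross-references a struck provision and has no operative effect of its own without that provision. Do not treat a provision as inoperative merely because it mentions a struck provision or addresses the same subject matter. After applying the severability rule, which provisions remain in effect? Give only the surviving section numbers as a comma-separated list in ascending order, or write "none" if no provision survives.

1, 6

§2 is struck. §3 does nothing except set the extension of the employment term by reference to §2; with §2 gone it has no independent effect and is inoperative. §4 has no operative effect of its own apart from §2 and is therefore inoperative. §5 merely fixes the return obligation tied to §2; with §2 gone it has nothing to operate on and falls away. §7 has no operative effect of its own apart from §2 and is therefore inoperative. §8 merely fixes the acknowledgement condition for §2; with §2 gone it has nothing to operate on and falls away. §6 declares §2 and §5 mutually dependent; since one of them has fallen, all of them are of no effect. The remainder continues in force under §6. The provisions still in force are §1 and §6.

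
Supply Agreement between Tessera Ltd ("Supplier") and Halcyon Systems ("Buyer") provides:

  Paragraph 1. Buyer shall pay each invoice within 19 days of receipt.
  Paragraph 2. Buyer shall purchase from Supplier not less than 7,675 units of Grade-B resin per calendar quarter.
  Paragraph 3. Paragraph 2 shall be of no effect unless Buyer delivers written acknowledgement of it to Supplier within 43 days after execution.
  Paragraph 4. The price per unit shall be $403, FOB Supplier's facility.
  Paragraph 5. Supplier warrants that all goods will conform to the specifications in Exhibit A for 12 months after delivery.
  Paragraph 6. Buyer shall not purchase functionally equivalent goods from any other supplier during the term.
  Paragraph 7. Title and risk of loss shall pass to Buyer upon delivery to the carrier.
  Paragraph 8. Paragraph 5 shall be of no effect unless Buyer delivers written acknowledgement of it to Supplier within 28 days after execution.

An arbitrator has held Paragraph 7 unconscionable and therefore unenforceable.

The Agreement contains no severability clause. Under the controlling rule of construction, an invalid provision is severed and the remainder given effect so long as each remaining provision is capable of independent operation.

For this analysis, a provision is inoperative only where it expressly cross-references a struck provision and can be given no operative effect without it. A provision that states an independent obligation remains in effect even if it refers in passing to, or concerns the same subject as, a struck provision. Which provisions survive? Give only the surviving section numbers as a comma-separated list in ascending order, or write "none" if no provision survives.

1, 2, 3, 4, 5, 6, 8

Paragraph 7 is struck. Nothing else in the Agreement is defined by reference to Paragraph 7. With no severability clause, the stated default rule severs what cannot stand and enforces each remaining provision that can operate on its own. That leaves Paragraph 1, Paragraph 2, Paragraph 3, Paragraph 4, Paragraph 5, Paragraph 6, and Paragraph 8 in effect.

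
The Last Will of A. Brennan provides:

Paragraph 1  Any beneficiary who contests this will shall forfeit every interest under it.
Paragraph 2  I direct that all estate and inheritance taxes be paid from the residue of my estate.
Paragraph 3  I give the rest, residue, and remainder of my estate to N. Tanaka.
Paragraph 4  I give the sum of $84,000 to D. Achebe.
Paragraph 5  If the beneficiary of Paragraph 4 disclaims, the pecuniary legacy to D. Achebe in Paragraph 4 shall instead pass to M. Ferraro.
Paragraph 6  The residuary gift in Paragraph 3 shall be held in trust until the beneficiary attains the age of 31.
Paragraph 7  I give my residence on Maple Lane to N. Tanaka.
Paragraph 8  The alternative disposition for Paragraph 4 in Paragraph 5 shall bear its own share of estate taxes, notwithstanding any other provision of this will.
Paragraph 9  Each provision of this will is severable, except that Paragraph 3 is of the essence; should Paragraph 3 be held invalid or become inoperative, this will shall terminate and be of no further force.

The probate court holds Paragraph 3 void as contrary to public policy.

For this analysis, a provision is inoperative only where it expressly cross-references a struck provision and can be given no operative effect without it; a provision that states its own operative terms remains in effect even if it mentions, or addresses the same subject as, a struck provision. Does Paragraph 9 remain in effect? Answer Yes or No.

No

Paragraph 3 is struck. Paragraph 6 merely fixes the trust for Paragraph 3; with Paragraph 3 gone it has nothing to operate on and falls away. Paragraph 9 makes Paragraph 3 an essential term, and Paragraph 3 is the provision held invalid; under Paragraph 9, the entire will is therefore void. No provision of the will survives. Paragraph 9 is among the inoperative provisions, so the answer is no.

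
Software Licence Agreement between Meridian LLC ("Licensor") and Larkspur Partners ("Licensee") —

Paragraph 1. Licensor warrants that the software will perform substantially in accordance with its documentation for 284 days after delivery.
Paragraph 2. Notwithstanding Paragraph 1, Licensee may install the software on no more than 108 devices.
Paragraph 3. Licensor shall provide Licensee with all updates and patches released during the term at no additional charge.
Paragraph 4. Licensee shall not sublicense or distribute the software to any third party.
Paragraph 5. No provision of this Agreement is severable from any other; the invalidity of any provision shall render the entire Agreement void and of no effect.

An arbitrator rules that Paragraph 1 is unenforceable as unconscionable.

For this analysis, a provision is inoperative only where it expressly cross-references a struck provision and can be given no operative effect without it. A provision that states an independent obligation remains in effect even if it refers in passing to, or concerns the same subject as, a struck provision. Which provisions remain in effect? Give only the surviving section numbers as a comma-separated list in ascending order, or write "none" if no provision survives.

none

Paragraph 1 is struck. Nothing else in the Agreement is defined by reference to Paragraph 1. Paragraph 5 provides that the Agreement is not severable, so the invalidity of any one provision voids the entire Agreement. No provision of the Agreement survives.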